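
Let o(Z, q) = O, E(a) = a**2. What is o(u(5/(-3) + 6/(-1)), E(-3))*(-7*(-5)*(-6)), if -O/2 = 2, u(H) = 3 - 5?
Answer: 840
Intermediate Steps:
u(H) = -2
O = -4 (O = -2*2 = -4)
o(Z, q) = -4
o(u(5/(-3) + 6/(-1)), E(-3))*(-7*(-5)*(-6)) = -4*(-7*(-5))*(-6) = -140*(-6) = -4*(-210) = 840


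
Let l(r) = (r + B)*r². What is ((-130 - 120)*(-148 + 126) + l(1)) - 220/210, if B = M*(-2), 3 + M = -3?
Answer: 115751/21 ≈ 5512.0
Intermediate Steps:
M = -6 (M = -3 - 3 = -6)
B = 12 (B = -6*(-2) = 12)
l(r) = r²*(12 + r) (l(r) = (r + 12)*r² = (12 + r)*r² = r²*(12 + r))
((-130 - 120)*(-148 + 126) + l(1)) - 220/210 = ((-130 - 120)*(-148 + 126) + 1²*(12 + 1)) - 220/210 = (-250*(-22) + 1*13) - 220*1/210 = (5500 + 13) - 22/21 = 5513 - 22/21 = 115751/21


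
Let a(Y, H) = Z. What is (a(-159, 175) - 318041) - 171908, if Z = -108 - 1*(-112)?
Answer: -489945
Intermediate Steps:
Z = 4 (Z = -108 + 112 = 4)
a(Y, H) = 4
(a(-159, 175) - 318041) - 171908 = (4 - 318041) - 171908 = -318037 - 171908 = -489945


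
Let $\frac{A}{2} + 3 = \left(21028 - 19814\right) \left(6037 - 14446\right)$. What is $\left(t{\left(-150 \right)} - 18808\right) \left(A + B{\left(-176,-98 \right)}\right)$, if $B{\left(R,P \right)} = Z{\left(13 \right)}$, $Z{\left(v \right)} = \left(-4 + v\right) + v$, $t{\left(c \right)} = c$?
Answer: $387066168488$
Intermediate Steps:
$Z{\left(v \right)} = -4 + 2 v$
$B{\left(R,P \right)} = 22$ ($B{\left(R,P \right)} = -4 + 2 \cdot 13 = -4 + 26 = 22$)
$A = -20417058$ ($A = -6 + 2 \left(21028 - 19814\right) \left(6037 - 14446\right) = -6 + 2 \cdot 1214 \left(-8409\right) = -6 + 2 \left(-10208526\right) = -6 - 20417052 = -20417058$)
$\left(t{\left(-150 \right)} - 18808\right) \left(A + B{\left(-176,-98 \right)}\right) = \left(-150 - 18808\right) \left(-20417058 + 22\right) = \left(-18958\right) \left(-20417036\right) = 387066168488$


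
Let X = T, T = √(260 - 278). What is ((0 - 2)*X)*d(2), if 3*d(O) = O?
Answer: -4*I*√2 ≈ -5.6569*I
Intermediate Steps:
d(O) = O/3
T = 3*I*√2 (T = √(-18) = 3*I*√2 ≈ 4.2426*I)
X = 3*I*√2 ≈ 4.2426*I
((0 - 2)*X)*d(2) = ((0 - 2)*(3*I*√2))*((⅓)*2) = -6*I*√2*(⅔) = -4*I*√2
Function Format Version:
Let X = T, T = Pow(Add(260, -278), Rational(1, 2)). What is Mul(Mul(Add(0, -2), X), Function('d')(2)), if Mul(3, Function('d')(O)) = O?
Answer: Mul(-4, I, Pow(2, Rational(1, 2))) ≈ Mul(-5.6569, I)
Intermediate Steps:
Function('d')(O) = Mul(Rational(1, 3), O)
T = Mul(3, I, Pow(2, Rational(1, 2))) (T = Pow(-18, Rational(1, 2)) = Mul(3, I, Pow(2, Rational(1, 2))) ≈ Mul(4.2426, I))
X = Mul(3, I, Pow(2, Rational(1, 2))) ≈ Mul(4.2426, I)
Mul(Mul(Add(0, -2), X), Function('d')(2)) = Mul(Mul(Add(0, -2), Mul(3, I, Pow(2, Rational(1, 2)))), Mul(Rational(1, 3), 2)) = Mul(Mul(-2, Mul(3, I, Pow(2, Rational(1, 2)))), Rational(2, 3)) = Mul(Mul(-6, I, Pow(2, Rational(1, 2))), Rational(2, 3)) = Mul(-4, I, Pow(2, Rational(1, 2)))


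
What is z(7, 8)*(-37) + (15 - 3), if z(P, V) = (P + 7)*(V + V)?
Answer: -8276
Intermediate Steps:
z(P, V) = 2*V*(7 + P) (z(P, V) = (7 + P)*(2*V) = 2*V*(7 + P))
z(7, 8)*(-37) + (15 - 3) = (2*8*(7 + 7))*(-37) + (15 - 3) = (2*8*14)*(-37) + 12 = 224*(-37) + 12 = -8288 + 12 = -8276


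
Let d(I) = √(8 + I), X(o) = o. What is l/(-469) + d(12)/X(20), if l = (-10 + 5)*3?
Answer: 15/469 + √5/10 ≈ 0.25559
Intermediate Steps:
l = -15 (l = -5*3 = -15)
l/(-469) + d(12)/X(20) = -15/(-469) + √(8 + 12)/20 = -15*(-1/469) + √20*(1/20) = 15/469 + (2*√5)*(1/20) = 15/469 + √5/10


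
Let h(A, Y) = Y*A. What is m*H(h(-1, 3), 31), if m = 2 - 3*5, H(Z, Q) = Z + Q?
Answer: -364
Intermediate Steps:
h(A, Y) = A*Y
H(Z, Q) = Q + Z
m = -13 (m = 2 - 15 = -13)
m*H(h(-1, 3), 31) = -13*(31 - 1*3) = -13*(31 - 3) = -13*28 = -364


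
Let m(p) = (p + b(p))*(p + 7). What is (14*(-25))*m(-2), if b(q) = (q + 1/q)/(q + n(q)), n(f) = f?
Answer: 9625/4 ≈ 2406.3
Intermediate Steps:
b(q) = (q + 1/q)/(2*q) (b(q) = (q + 1/q)/(q + q) = (q + 1/q)/((2*q)) = (q + 1/q)*(1/(2*q)) = (q + 1/q)/(2*q))
m(p) = (7 + p)*(p + (1 + p**2)/(2*p**2)) (m(p) = (p + (1 + p**2)/(2*p**2))*(p + 7) = (p + (1 + p**2)/(2*p**2))*(7 + p) = (7 + p)*(p + (1 + p**2)/(2*p**2)))
(14*(-25))*m(-2) = (14*(-25))*((1/2)*(7 - 2 + 2*(-2)**4 + 7*(-2)**2 + 15*(-2)**3)/(-2)**2) = -175*(7 - 2 + 2*16 + 7*4 + 15*(-8))/4 = -175*(7 - 2 + 32 + 28 - 120)/4 = -175*(-55)/4 = -350*(-55/8) = 9625/4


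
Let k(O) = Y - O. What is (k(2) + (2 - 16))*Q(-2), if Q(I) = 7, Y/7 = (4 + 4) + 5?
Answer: 525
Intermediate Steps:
Y = 91 (Y = 7*((4 + 4) + 5) = 7*(8 + 5) = 7*13 = 91)
k(O) = 91 - O
(k(2) + (2 - 16))*Q(-2) = ((91 - 1*2) + (2 - 16))*7 = ((91 - 2) - 14)*7 = (89 - 14)*7 = 75*7 = 525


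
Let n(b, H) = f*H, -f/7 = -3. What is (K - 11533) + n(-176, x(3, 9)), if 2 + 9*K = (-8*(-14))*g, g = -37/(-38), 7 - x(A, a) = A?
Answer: -217305/19 ≈ -11437.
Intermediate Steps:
f = 21 (f = -7*(-3) = 21)
x(A, a) = 7 - A
g = 37/38 (g = -37*(-1/38) = 37/38 ≈ 0.97368)
n(b, H) = 21*H
K = 226/19 (K = -2/9 + (-8*(-14)*(37/38))/9 = -2/9 + (112*(37/38))/9 = -2/9 + (1/9)*(2072/19) = -2/9 + 2072/171 = 226/19 ≈ 11.895)
(K - 11533) + n(-176, x(3, 9)) = (226/19 - 11533) + 21*(7 - 1*3) = -218901/19 + 21*(7 - 3) = -218901/19 + 21*4 = -218901/19 + 84 = -217305/19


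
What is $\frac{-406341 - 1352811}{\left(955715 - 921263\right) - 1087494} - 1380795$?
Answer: $- \frac{242338894873}{175507} \approx -1.3808 \cdot 10^{6}$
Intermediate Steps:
$\frac{-406341 - 1352811}{\left(955715 - 921263\right) - 1087494} - 1380795 = - \frac{1759152}{\left(955715 - 921263\right) - 1087494} - 1380795 = - \frac{1759152}{34452 - 1087494} - 1380795 = - \frac{1759152}{-1053042} - 1380795 = \left(-1759152\right) \left(- \frac{1}{1053042}\right) - 1380795 = \frac{293192}{175507} - 1380795 = - \frac{242338894873}{175507}$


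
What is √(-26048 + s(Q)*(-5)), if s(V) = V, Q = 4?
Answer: 14*I*√133 ≈ 161.46*I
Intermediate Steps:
√(-26048 + s(Q)*(-5)) = √(-26048 + 4*(-5)) = √(-26048 - 20) = √(-26068) = 14*I*√133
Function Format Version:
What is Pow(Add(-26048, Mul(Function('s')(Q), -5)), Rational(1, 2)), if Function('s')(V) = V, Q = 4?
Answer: Mul(14, I, Pow(133, Rational(1, 2))) ≈ Mul(161.46, I)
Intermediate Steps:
Pow(Add(-26048, Mul(Function('s')(Q), -5)), Rational(1, 2)) = Pow(Add(-26048, Mul(4, -5)), Rational(1, 2)) = Pow(Add(-26048, -20), Rational(1, 2)) = Pow(-26068, Rational(1, 2)) = Mul(14, I, Pow(133, Rational(1, 2)))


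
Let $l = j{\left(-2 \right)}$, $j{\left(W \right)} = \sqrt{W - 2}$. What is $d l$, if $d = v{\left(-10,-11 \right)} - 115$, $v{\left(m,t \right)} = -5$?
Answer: $- 240 i \approx - 240.0 i$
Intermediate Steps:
$j{\left(W \right)} = \sqrt{-2 + W}$
$d = -120$ ($d = -5 - 115 = -120$)
$l = 2 i$ ($l = \sqrt{-2 - 2} = \sqrt{-4} = 2 i \approx 2.0 i$)
$d l = - 120 \cdot 2 i = - 240 i$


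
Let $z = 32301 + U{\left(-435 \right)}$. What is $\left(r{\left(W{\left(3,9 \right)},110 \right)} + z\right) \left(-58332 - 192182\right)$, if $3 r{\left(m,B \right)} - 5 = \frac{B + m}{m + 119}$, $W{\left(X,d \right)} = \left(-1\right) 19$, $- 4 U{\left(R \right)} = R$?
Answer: $- \frac{202989740602}{25} \approx -8.1196 \cdot 10^{9}$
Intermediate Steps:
$U{\left(R \right)} = - \frac{R}{4}$
$W{\left(X,d \right)} = -19$
$z = \frac{129639}{4}$ ($z = 32301 - - \frac{435}{4} = 32301 + \frac{435}{4} = \frac{129639}{4} \approx 32410.0$)
$r{\left(m,B \right)} = \frac{5}{3} + \frac{B + m}{3 \left(119 + m\right)}$ ($r{\left(m,B \right)} = \frac{5}{3} + \frac{\left(B + m\right) \frac{1}{m + 119}}{3} = \frac{5}{3} + \frac{\left(B + m\right) \frac{1}{119 + m}}{3} = \frac{5}{3} + \frac{\frac{1}{119 + m} \left(B + m\right)}{3} = \frac{5}{3} + \frac{B + m}{3 \left(119 + m\right)}$)
$\left(r{\left(W{\left(3,9 \right)},110 \right)} + z\right) \left(-58332 - 192182\right) = \left(\frac{595 + 110 + 6 \left(-19\right)}{3 \left(119 - 19\right)} + \frac{129639}{4}\right) \left(-58332 - 192182\right) = \left(\frac{595 + 110 - 114}{3 \cdot 100} + \frac{129639}{4}\right) \left(-250514\right) = \left(\frac{1}{3} \cdot \frac{1}{100} \cdot 591 + \frac{129639}{4}\right) \left(-250514\right) = \left(\frac{197}{100} + \frac{129639}{4}\right) \left(-250514\right) = \frac{810293}{25} \left(-250514\right) = - \frac{202989740602}{25}$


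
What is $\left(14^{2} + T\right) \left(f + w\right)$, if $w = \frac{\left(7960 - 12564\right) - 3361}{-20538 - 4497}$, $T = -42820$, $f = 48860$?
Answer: $- \frac{3475896453504}{1669} \approx -2.0826 \cdot 10^{9}$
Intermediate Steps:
$w = \frac{531}{1669}$ ($w = \frac{\left(7960 - 12564\right) - 3361}{-25035} = \left(-4604 - 3361\right) \left(- \frac{1}{25035}\right) = \left(-7965\right) \left(- \frac{1}{25035}\right) = \frac{531}{1669} \approx 0.31815$)
$\left(14^{2} + T\right) \left(f + w\right) = \left(14^{2} - 42820\right) \left(48860 + \frac{531}{1669}\right) = \left(196 - 42820\right) \frac{81547871}{1669} = \left(-42624\right) \frac{81547871}{1669} = - \frac{3475896453504}{1669}$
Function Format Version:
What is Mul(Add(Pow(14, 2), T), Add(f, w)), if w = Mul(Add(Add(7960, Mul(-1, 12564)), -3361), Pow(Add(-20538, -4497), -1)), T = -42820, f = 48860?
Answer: Rational(-3475896453504, 1669) ≈ -2.0826e+9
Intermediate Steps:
w = Rational(531, 1669) (w = Mul(Add(Add(7960, -12564), -3361), Pow(-25035, -1)) = Mul(Add(-4604, -3361), Rational(-1, 25035)) = Mul(-7965, Rational(-1, 25035)) = Rational(531, 1669) ≈ 0.31815)
Mul(Add(Pow(14, 2), T), Add(f, w)) = Mul(Add(Pow(14, 2), -42820), Add(48860, Rational(531, 1669))) = Mul(Add(196, -42820), Rational(81547871, 1669)) = Mul(-42624, Rational(81547871, 1669)) = Rational(-3475896453504, 1669)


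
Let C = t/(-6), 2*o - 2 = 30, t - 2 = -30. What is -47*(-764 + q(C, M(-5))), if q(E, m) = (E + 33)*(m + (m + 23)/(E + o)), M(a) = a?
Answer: 4019252/93 ≈ 43218.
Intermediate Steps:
t = -28 (t = 2 - 30 = -28)
o = 16 (o = 1 + (½)*30 = 1 + 15 = 16)
C = 14/3 (C = -28/(-6) = -28*(-⅙) = 14/3 ≈ 4.6667)
q(E, m) = (33 + E)*(m + (23 + m)/(16 + E)) (q(E, m) = (E + 33)*(m + (m + 23)/(E + 16)) = (33 + E)*(m + (23 + m)/(16 + E)))
-47*(-764 + q(C, M(-5))) = -47*(-764 + (759 + 23*(14/3) + 561*(-5) - 5*(14/3)² + 50*(14/3)*(-5))/(16 + 14/3)) = -47*(-764 + (759 + 322/3 - 2805 - 5*196/9 - 3500/3)/(62/3)) = -47*(-764 + 3*(759 + 322/3 - 2805 - 980/9 - 3500/3)/62) = -47*(-764 + (3/62)*(-28928/9)) = -47*(-764 - 14464/93) = -47*(-85516/93) = 4019252/93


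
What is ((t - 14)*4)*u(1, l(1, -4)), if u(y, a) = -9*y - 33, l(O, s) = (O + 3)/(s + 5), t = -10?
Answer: 4032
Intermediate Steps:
l(O, s) = (3 + O)/(5 + s)
u(y, a) = -33 - 9*y
((t - 14)*4)*u(1, l(1, -4)) = ((-10 - 14)*4)*(-33 - 9*1) = (-24*4)*(-33 - 9) = -96*(-42) = 4032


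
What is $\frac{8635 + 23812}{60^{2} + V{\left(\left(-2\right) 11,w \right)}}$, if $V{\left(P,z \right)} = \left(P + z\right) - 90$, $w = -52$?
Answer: $\frac{32447}{3436} \approx 9.4433$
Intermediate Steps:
$V{\left(P,z \right)} = -90 + P + z$
$\frac{8635 + 23812}{60^{2} + V{\left(\left(-2\right) 11,w \right)}} = \frac{8635 + 23812}{60^{2} - 164} = \frac{32447}{3600 - 164} = \frac{32447}{3436}$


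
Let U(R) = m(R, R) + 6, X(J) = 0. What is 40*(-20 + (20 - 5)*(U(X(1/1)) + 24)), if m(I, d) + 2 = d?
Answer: 16000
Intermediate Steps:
m(I, d) = -2 + d
U(R) = 4 + R (U(R) = (-2 + R) + 6 = 4 + R)
40*(-20 + (20 - 5)*(U(X(1/1)) + 24)) = 40*(-20 + (20 - 5)*((4 + 0) + 24)) = 40*(-20 + 15*(4 + 24)) = 40*(-20 + 15*28) = 40*(-20 + 420) = 40*400 = 16000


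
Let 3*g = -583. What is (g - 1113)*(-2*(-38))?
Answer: -298072/3 ≈ -99357.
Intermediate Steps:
g = -583/3 (g = (⅓)*(-583) = -583/3 ≈ -194.33)
(g - 1113)*(-2*(-38)) = (-583/3 - 1113)*(-2*(-38)) = -3922/3*76 = -298072/3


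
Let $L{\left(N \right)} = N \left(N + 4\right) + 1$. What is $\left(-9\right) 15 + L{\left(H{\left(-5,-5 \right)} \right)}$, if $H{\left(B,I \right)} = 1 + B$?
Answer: $-134$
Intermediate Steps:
$L{\left(N \right)} = 1 + N \left(4 + N\right)$ ($L{\left(N \right)} = N \left(4 + N\right) + 1 = 1 + N \left(4 + N\right)$)
$\left(-9\right) 15 + L{\left(H{\left(-5,-5 \right)} \right)} = \left(-9\right) 15 + \left(1 + \left(1 - 5\right)^{2} + 4 \left(1 - 5\right)\right) = -135 + \left(1 + \left(-4\right)^{2} + 4 \left(-4\right)\right) = -135 + \left(1 + 16 - 16\right) = -135 + 1 = -134$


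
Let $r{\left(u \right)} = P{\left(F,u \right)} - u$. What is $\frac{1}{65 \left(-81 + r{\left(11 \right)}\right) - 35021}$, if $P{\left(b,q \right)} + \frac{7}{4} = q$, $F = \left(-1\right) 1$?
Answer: $- \frac{4}{161599} \approx -2.4753 \cdot 10^{-5}$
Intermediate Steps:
$F = -1$
$P{\left(b,q \right)} = - \frac{7}{4} + q$
$r{\left(u \right)} = - \frac{7}{4}$ ($r{\left(u \right)} = \left(- \frac{7}{4} + u\right) - u = - \frac{7}{4}$)
$\frac{1}{65 \left(-81 + r{\left(11 \right)}\right) - 35021} = \frac{1}{65 \left(-81 - \frac{7}{4}\right) - 35021} = \frac{1}{65 \left(- \frac{331}{4}\right) - 35021} = \frac{1}{- \frac{21515}{4} - 35021} = \frac{1}{- \frac{161599}{4}} = - \frac{4}{161599}$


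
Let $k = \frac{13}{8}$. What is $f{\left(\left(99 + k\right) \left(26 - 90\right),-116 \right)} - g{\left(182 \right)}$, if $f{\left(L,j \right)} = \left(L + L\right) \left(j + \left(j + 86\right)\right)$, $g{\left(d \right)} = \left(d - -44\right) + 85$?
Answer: $1880169$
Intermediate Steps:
$g{\left(d \right)} = 129 + d$ ($g{\left(d \right)} = \left(d + 44\right) + 85 = \left(44 + d\right) + 85 = 129 + d$)
$k = \frac{13}{8}$ ($k = 13 \cdot \frac{1}{8} = \frac{13}{8} \approx 1.625$)
$f{\left(L,j \right)} = 2 L \left(86 + 2 j\right)$ ($f{\left(L,j \right)} = 2 L \left(j + \left(86 + j\right)\right) = 2 L \left(86 + 2 j\right)$)
$f{\left(\left(99 + k\right) \left(26 - 90\right),-116 \right)} - g{\left(182 \right)} = 4 \left(99 + \frac{13}{8}\right) \left(26 - 90\right) \left(43 - 116\right) - \left(129 + 182\right) = 4 \cdot \frac{805}{8} \left(-64\right) \left(-73\right) - 311 = 4 \left(-6440\right) \left(-73\right) - 311 = 1880480 - 311 = 1880169$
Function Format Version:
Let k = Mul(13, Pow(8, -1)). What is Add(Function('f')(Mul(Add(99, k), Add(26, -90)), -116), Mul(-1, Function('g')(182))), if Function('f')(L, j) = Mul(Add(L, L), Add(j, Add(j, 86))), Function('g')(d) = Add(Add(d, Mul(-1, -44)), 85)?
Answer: 1880169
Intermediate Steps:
Function('g')(d) = Add(129, d) (Function('g')(d) = Add(Add(d, 44), 85) = Add(Add(44, d), 85) = Add(129, d))
k = Rational(13, 8) (k = Mul(13, Rational(1, 8)) = Rational(13, 8) ≈ 1.6250)
Function('f')(L, j) = Mul(2, L, Add(86, Mul(2, j))) (Function('f')(L, j) = Mul(Mul(2, L), Add(j, Add(86, j))) = Mul(Mul(2, L), Add(86, Mul(2, j))) = Mul(2, L, Add(86, Mul(2, j))))
Add(Function('f')(Mul(Add(99, k), Add(26, -90)), -116), Mul(-1, Function('g')(182))) = Add(Mul(4, Mul(Add(99, Rational(13, 8)), Add(26, -90)), Add(43, -116)), Mul(-1, Add(129, 182))) = Add(Mul(4, Mul(Rational(805, 8), -64), -73), Mul(-1, 311)) = Add(Mul(4, -6440, -73), -311) = Add(1880480, -311) = 1880169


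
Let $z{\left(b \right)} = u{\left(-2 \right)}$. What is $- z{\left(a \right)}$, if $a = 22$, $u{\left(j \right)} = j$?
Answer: $2$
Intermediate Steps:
$z{\left(b \right)} = -2$
$- z{\left(a \right)} = \left(-1\right) \left(-2\right) = 2$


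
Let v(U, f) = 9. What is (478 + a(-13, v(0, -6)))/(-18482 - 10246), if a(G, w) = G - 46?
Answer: -419/28728 ≈ -0.014585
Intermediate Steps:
a(G, w) = -46 + G
(478 + a(-13, v(0, -6)))/(-18482 - 10246) = (478 + (-46 - 13))/(-18482 - 10246) = (478 - 59)/(-28728) = 419*(-1/28728) = -419/28728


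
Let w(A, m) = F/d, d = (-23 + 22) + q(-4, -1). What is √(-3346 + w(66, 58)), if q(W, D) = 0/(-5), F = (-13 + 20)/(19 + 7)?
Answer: 3*I*√251342/26 ≈ 57.847*I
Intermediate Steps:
F = 7/26 ≈ 0.26923
q(W, D) = 0 (q(W, D) = 0*(-⅕) = 0)
d = -1 (d = (-23 + 22) + 0 = -1 + 0 = -1)
w(A, m) = -7/26 (w(A, m) = (7/26)/(-1) = (7/26)*(-1) = -7/26)
√(-3346 + w(66, 58)) = √(-3346 - 7/26) = √(-87003/26) = 3*I*√251342/26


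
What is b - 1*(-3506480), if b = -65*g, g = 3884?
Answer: 3254020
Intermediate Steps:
b = -252460 (b = -65*3884 = -252460)
b - 1*(-3506480) = -252460 - 1*(-3506480) = -252460 + 3506480 = 3254020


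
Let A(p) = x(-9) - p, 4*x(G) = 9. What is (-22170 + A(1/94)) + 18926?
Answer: -609451/188 ≈ -3241.8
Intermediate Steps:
x(G) = 9/4 (x(G) = (¼)*9 = 9/4)
A(p) = 9/4 - p
(-22170 + A(1/94)) + 18926 = (-22170 + (9/4 - 1/94)) + 18926 = (-22170 + 421/188) + 18926 = -4167539/188 + 18926 = -609451/188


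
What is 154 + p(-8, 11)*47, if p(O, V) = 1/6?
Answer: 971/6 ≈ 161.83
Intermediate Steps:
p(O, V) = ⅙
154 + p(-8, 11)*47 = 154 + (⅙)*47 = 154 + 47/6 = 971/6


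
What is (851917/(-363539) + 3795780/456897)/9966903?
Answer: 30020477087/50166708398540853 ≈ 5.9841e-7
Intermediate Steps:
(851917/(-363539) + 3795780/456897)/9966903 = (851917*(-1/363539) + 3795780*(1/456897))*(1/9966903) = (-77447/33049 + 1265260/152299)*(1/9966903) = (30020477087/5033329651)*(1/9966903) = 30020477087/50166708398540853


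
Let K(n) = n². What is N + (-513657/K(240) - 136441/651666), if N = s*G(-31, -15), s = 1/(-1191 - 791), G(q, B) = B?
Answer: -18845942122919/2066563219200 ≈ -9.1195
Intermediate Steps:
s = -1/1982 (s = 1/(-1982) = -1/1982 ≈ -0.00050454)
N = 15/1982 (N = -1/1982*(-15) = 15/1982 ≈ 0.0075681)
N + (-513657/K(240) - 136441/651666) = 15/1982 + (-513657/(240²) - 136441/651666) = 15/1982 + (-513657/57600 - 136441*1/651666) = 15/1982 + (-513657*1/57600 - 136441/651666) = 15/1982 + (-57073/6400 - 136441/651666) = 15/1982 - 19032878009/2085331200 = -18845942122919/2066563219200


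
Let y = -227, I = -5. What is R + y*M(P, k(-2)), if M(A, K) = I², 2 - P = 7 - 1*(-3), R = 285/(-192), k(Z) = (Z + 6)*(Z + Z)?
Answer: -363295/64 ≈ -5676.5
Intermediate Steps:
k(Z) = 2*Z*(6 + Z) (k(Z) = (6 + Z)*(2*Z) = 2*Z*(6 + Z))
R = -95/64 (R = 285*(-1/192) = -95/64 ≈ -1.4844)
P = -8 (P = 2 - (7 - 1*(-3)) = 2 - (7 + 3) = 2 - 1*10 = 2 - 10 = -8)
M(A, K) = 25 (M(A, K) = (-5)² = 25)
R + y*M(P, k(-2)) = -95/64 - 227*25 = -95/64 - 5675 = -363295/64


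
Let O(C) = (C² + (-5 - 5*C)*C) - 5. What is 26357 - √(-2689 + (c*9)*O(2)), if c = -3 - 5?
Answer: 26357 - I*√457 ≈ 26357.0 - 21.378*I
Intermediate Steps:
O(C) = -5 + C² + C*(-5 - 5*C) (O(C) = (C² + C*(-5 - 5*C)) - 5 = -5 + C² + C*(-5 - 5*C))
c = -8
26357 - √(-2689 + (c*9)*O(2)) = 26357 - √(-2689 + (-8*9)*(-5 - 5*2 - 4*2²)) = 26357 - √(-2689 - 72*(-5 - 10 - 4*4)) = 26357 - √(-2689 - 72*(-5 - 10 - 16)) = 26357 - √(-2689 - 72*(-31)) = 26357 - √(-2689 + 2232) = 26357 - √(-457) = 26357 - I*√457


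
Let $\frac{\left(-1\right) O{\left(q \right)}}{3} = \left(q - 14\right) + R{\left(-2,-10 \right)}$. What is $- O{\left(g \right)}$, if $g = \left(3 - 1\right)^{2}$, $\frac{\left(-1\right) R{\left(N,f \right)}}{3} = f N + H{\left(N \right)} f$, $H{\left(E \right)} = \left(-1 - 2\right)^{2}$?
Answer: $600$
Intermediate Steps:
$H{\left(E \right)} = 9$ ($H{\left(E \right)} = \left(-3\right)^{2} = 9$)
$R{\left(N,f \right)} = - 27 f - 3 N f$ ($R{\left(N,f \right)} = - 3 \left(f N + 9 f\right) = - 3 \left(N f + 9 f\right) = - 3 \left(9 f + N f\right) = - 27 f - 3 N f$)
$g = 4$ ($g = 2^{2} = 4$)
$O{\left(q \right)} = -588 - 3 q$ ($O{\left(q \right)} = - 3 \left(\left(q - 14\right) - - 30 \left(9 - 2\right)\right) = - 3 \left(\left(q - 14\right) - \left(-30\right) 7\right) = - 3 \left(\left(-14 + q\right) + 210\right) = - 3 \left(196 + q\right) = -588 - 3 q$)
$- O{\left(g \right)} = - (-588 - 12) = \left(-1\right) \left(-600\right) = 600$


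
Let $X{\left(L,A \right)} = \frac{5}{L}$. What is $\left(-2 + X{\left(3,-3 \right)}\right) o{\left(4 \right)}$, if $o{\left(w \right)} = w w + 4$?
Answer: $- \frac{20}{3} \approx -6.6667$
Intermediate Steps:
$o{\left(w \right)} = 4 + w^{2}$ ($o{\left(w \right)} = w^{2} + 4 = 4 + w^{2}$)
$\left(-2 + X{\left(3,-3 \right)}\right) o{\left(4 \right)} = \left(-2 + \frac{5}{3}\right) \left(4 + 4^{2}\right) = \left(-2 + 5 \cdot \frac{1}{3}\right) \left(4 + 16\right) = \left(-2 + \frac{5}{3}\right) 20 = \left(- \frac{1}{3}\right) 20 = - \frac{20}{3}$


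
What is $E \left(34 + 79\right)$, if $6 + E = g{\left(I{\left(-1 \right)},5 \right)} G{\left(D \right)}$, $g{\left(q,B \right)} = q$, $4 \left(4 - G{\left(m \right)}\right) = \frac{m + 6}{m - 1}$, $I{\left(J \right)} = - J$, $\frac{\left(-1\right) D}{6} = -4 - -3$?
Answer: $- \frac{1469}{5} \approx -293.8$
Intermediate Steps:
$D = 6$ ($D = - 6 \left(-4 - -3\right) = - 6 \left(-4 + 3\right) = \left(-6\right) \left(-1\right) = 6$)
$G{\left(m \right)} = 4 - \frac{6 + m}{4 \left(-1 + m\right)}$ ($G{\left(m \right)} = 4 - \frac{\left(m + 6\right) \frac{1}{m - 1}}{4} = 4 - \frac{\left(6 + m\right) \frac{1}{-1 + m}}{4} = 4 - \frac{\frac{1}{-1 + m} \left(6 + m\right)}{4} = 4 - \frac{6 + m}{4 \left(-1 + m\right)}$)
$E = - \frac{13}{5}$ ($E = -6 + \left(-1\right) \left(-1\right) \frac{-22 + 15 \cdot 6}{4 \left(-1 + 6\right)} = -6 + 1 \frac{-22 + 90}{4 \cdot 5} = -6 + 1 \cdot \frac{1}{4} \cdot \frac{1}{5} \cdot 68 = -6 + 1 \cdot \frac{17}{5} = -6 + \frac{17}{5} = - \frac{13}{5} \approx -2.6$)
$E \left(34 + 79\right) = - \frac{13 \left(34 + 79\right)}{5} = \left(- \frac{13}{5}\right) 113 = - \frac{1469}{5}$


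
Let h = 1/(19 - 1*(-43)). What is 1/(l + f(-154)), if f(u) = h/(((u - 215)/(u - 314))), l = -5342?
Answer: -1271/6789656 ≈ -0.00018720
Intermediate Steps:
h = 1/62 (h = 1/(19 + 43) = 1/62 ≈ 0.016129)
f(u) = (-314 + u)/(62*(-215 + u)) (f(u) = 1/(62*(((u - 215)/(u - 314)))) = 1/(62*(((-215 + u)/(-314 + u)))) = ((-314 + u)/(-215 + u))/62 = (-314 + u)/(62*(-215 + u)))
1/(l + f(-154)) = 1/(-5342 + (-314 - 154)/(62*(-215 - 154))) = 1/(-5342 + (1/62)*(-468)/(-369)) = 1/(-5342 + (1/62)*(-1/369)*(-468)) = 1/(-5342 + 26/1271) = 1/(-6789656/1271) = -1271/6789656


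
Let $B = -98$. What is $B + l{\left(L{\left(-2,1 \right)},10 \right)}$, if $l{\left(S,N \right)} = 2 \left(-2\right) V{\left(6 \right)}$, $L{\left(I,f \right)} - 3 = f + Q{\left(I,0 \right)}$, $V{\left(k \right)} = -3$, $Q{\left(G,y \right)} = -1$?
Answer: $-86$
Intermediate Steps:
$L{\left(I,f \right)} = 2 + f$ ($L{\left(I,f \right)} = 3 + \left(f - 1\right) = 3 + \left(-1 + f\right) = 2 + f$)
$l{\left(S,N \right)} = 12$ ($l{\left(S,N \right)} = 2 \left(-2\right) \left(-3\right) = \left(-4\right) \left(-3\right) = 12$)
$B + l{\left(L{\left(-2,1 \right)},10 \right)} = -98 + 12 = -86$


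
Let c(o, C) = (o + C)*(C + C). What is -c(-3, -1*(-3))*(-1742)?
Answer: 0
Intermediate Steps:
c(o, C) = 2*C*(C + o) (c(o, C) = (C + o)*(2*C) = 2*C*(C + o))
-c(-3, -1*(-3))*(-1742) = -2*(-1*(-3))*(-1*(-3) - 3)*(-1742) = -2*3*(3 - 3)*(-1742) = -2*3*0*(-1742) = -0*(-1742) = -1*0 = 0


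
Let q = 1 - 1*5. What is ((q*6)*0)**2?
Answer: 0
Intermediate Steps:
q = -4 (q = 1 - 5 = -4)
((q*6)*0)**2 = (-4*6*0)**2 = (-24*0)**2 = 0**2 = 0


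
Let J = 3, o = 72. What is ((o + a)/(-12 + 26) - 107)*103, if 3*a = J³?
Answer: -145951/14 ≈ -10425.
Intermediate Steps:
a = 9 (a = (⅓)*3³ = (⅓)*27 = 9)
((o + a)/(-12 + 26) - 107)*103 = ((72 + 9)/(-12 + 26) - 107)*103 = (81/14 - 107)*103 = -1417/14*103 = -145951/14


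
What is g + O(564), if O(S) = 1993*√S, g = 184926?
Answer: 184926 + 3986*√141 ≈ 2.3226e+5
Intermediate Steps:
g + O(564) = 184926 + 1993*√564 = 184926 + 1993*(2*√141) = 184926 + 3986*√141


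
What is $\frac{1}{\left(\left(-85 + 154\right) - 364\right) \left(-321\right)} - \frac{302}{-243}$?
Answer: $\frac{9532711}{7670295} \approx 1.2428$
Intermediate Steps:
$\frac{1}{\left(\left(-85 + 154\right) - 364\right) \left(-321\right)} - \frac{302}{-243} = \frac{1}{69 - 364} \left(- \frac{1}{321}\right) - - \frac{302}{243} = \frac{1}{-295} \left(- \frac{1}{321}\right) + \frac{302}{243} = \left(- \frac{1}{295}\right) \left(- \frac{1}{321}\right) + \frac{302}{243} = \frac{1}{94695} + \frac{302}{243} = \frac{9532711}{7670295}$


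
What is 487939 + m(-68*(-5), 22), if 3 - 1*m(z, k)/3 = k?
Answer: 487882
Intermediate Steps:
m(z, k) = 9 - 3*k
487939 + m(-68*(-5), 22) = 487939 + (9 - 3*22) = 487939 + (9 - 66) = 487939 - 57 = 487882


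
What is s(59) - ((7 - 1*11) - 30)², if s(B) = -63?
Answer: -1219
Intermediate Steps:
s(59) - ((7 - 1*11) - 30)² = -63 - ((7 - 1*11) - 30)² = -63 - ((7 - 11) - 30)² = -63 - (-4 - 30)² = -63 - 1*(-34)² = -63 - 1*1156 = -63 - 1156 = -1219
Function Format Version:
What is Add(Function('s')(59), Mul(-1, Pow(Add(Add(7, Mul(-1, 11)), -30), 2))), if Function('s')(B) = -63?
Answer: -1219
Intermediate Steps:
Add(Function('s')(59), Mul(-1, Pow(Add(Add(7, Mul(-1, 11)), -30), 2))) = Add(-63, Mul(-1, Pow(Add(Add(7, Mul(-1, 11)), -30), 2))) = Add(-63, Mul(-1, Pow(Add(Add(7, -11), -30), 2))) = Add(-63, Mul(-1, Pow(Add(-4, -30), 2))) = Add(-63, Mul(-1, Pow(-34, 2))) = Add(-63, Mul(-1, 1156)) = Add(-63, -1156) = -1219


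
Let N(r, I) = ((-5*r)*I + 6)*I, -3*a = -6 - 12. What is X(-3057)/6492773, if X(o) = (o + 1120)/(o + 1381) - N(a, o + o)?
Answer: 1879577963201/10881887548 ≈ 172.73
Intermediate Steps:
a = 6 (a = -(-6 - 12)/3 = -⅓*(-18) = 6)
N(r, I) = I*(6 - 5*I*r) (N(r, I) = (-5*I*r + 6)*I = (6 - 5*I*r)*I = I*(6 - 5*I*r))
X(o) = (1120 + o)/(1381 + o) - 2*o*(6 - 60*o) (X(o) = (o + 1120)/(o + 1381) - (o + o)*(6 - 5*(o + o)*6) = (1120 + o)/(1381 + o) - 2*o*(6 - 5*2*o*6) = (1120 + o)/(1381 + o) - 2*o*(6 - 60*o))
X(-3057)/6492773 = ((1120 - 16571*(-3057) + 120*(-3057)³ + 165708*(-3057)²)/(1381 - 3057))/6492773 = ((1120 + 50657547 + 120*(-28568426193) + 165708*9345249)/(-1676))*(1/6492773) = -(1120 + 50657547 - 3428211143160 + 1548582521292)/1676*(1/6492773) = -1/1676*(-1879577963201)*(1/6492773) = (1879577963201/1676)*(1/6492773) = 1879577963201/10881887548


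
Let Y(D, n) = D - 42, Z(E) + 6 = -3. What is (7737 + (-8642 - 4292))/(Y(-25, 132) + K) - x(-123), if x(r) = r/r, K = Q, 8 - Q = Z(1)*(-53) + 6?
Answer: 4655/542 ≈ 8.5886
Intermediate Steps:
Z(E) = -9 (Z(E) = -6 - 3 = -9)
Q = -475 (Q = 8 - (-9*(-53) + 6) = 8 - (477 + 6) = 8 - 1*483 = 8 - 483 = -475)
K = -475
x(r) = 1
Y(D, n) = -42 + D
(7737 + (-8642 - 4292))/(Y(-25, 132) + K) - x(-123) = (7737 + (-8642 - 4292))/((-42 - 25) - 475) - 1*1 = (7737 - 12934)/(-67 - 475) - 1 = -5197/(-542) - 1 = -5197*(-1/542) - 1 = 5197/542 - 1 = 4655/542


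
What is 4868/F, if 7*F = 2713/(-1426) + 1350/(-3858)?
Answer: -31244897768/2065309 ≈ -15128.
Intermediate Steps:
F = -2065309/6418426 (F = (2713/(-1426) + 1350/(-3858))/7 = (2713*(-1/1426) + 1350*(-1/3858))/7 = (-2713/1426 - 225/643)/7 = (⅐)*(-2065309/916918) = -2065309/6418426 ≈ -0.32178)
4868/F = 4868/(-2065309/6418426) = 4868*(-6418426/2065309) = -31244897768/2065309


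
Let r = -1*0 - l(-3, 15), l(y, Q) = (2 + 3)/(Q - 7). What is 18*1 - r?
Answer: 149/8 ≈ 18.625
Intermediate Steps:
l(y, Q) = 5/(-7 + Q)
r = -5/8 (r = -1*0 - 5/(-7 + 15) = 0 - 5/8 = -5/8 ≈ -0.62500)
18*1 - r = 18*1 - 1*(-5/8) = 18 + 5/8 = 149/8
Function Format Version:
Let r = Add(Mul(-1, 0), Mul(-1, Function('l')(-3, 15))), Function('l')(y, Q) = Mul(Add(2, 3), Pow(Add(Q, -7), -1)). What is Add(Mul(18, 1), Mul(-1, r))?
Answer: Rational(149, 8) ≈ 18.625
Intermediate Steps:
Function('l')(y, Q) = Mul(5, Pow(Add(-7, Q), -1))
r = Rational(-5, 8) (r = Add(Mul(-1, 0), Mul(-1, Mul(5, Pow(Add(-7, 15), -1)))) = Add(0, Mul(-1, Mul(5, Pow(8, -1)))) = Add(0, Mul(-1, Mul(5, Rational(1, 8)))) = Add(0, Mul(-1, Rational(5, 8))) = Add(0, Rational(-5, 8)) = Rational(-5, 8) ≈ -0.62500)
Add(Mul(18, 1), Mul(-1, r)) = Add(Mul(18, 1), Mul(-1, Rational(-5, 8))) = Add(18, Rational(5, 8)) = Rational(149, 8)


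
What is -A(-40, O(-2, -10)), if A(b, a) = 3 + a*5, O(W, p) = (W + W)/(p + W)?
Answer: -14/3 ≈ -4.6667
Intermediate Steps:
O(W, p) = 2*W/(W + p) (O(W, p) = (2*W)/(W + p) = 2*W/(W + p))
A(b, a) = 3 + 5*a
-A(-40, O(-2, -10)) = -(3 + 5*(2*(-2)/(-2 - 10))) = -(3 + 5*(2*(-2)/(-12))) = -(3 + 5*(2*(-2)*(-1/12))) = -(3 + 5*(⅓)) = -(3 + 5/3) = -1*14/3 = -14/3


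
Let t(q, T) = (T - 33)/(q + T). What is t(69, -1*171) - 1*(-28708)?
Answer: 28710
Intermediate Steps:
t(q, T) = (-33 + T)/(T + q)
t(69, -1*171) - 1*(-28708) = (-33 - 1*171)/(-1*171 + 69) - 1*(-28708) = (-33 - 171)/(-171 + 69) + 28708 = -204/(-102) + 28708 = -1/102*(-204) + 28708 = 2 + 28708 = 28710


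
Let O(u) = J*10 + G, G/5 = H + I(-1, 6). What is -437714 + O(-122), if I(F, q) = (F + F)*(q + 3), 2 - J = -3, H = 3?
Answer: -437739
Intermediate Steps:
J = 5 (J = 2 - 1*(-3) = 2 + 3 = 5)
I(F, q) = 2*F*(3 + q) (I(F, q) = (2*F)*(3 + q) = 2*F*(3 + q))
G = -75 (G = 5*(3 + 2*(-1)*(3 + 6)) = 5*(3 + 2*(-1)*9) = 5*(3 - 18) = 5*(-15) = -75)
O(u) = -25 (O(u) = 5*10 - 75 = 50 - 75 = -25)
-437714 + O(-122) = -437714 - 25 = -437739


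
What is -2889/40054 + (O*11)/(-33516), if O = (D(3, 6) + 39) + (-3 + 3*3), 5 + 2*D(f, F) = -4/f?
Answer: -49396817/575335656 ≈ -0.085857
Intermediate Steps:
D(f, F) = -5/2 - 2/f (D(f, F) = -5/2 + (-4/f)/2 = -5/2 - 2/f)
O = 251/6 (O = ((-5/2 - 2/3) + 39) + (-3 + 3*3) = ((-5/2 - 2*1/3) + 39) + (-3 + 9) = ((-5/2 - 2/3) + 39) + 6 = (-19/6 + 39) + 6 = 215/6 + 6 = 251/6 ≈ 41.833)
-2889/40054 + (O*11)/(-33516) = -2889/40054 + ((251/6)*11)/(-33516) = -2889*1/40054 + (2761/6)*(-1/33516) = -2889/40054 - 2761/201096 = -49396817/575335656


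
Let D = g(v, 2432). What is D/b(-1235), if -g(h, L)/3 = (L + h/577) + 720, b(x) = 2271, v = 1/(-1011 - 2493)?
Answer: -6372738815/1530508656 ≈ -4.1638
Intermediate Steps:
v = -1/3504 (v = 1/(-3504) = -1/3504 ≈ -0.00028539)
g(h, L) = -2160 - 3*L - 3*h/577 (g(h, L) = -3*((L + h/577) + 720) = -3*(720 + L + h/577) = -2160 - 3*L - 3*h/577)
D = -6372738815/673936 (D = -2160 - 3*2432 - 3/577*(-1/3504) = -2160 - 7296 + 1/673936 = -6372738815/673936 ≈ -9456.0)
D/b(-1235) = -6372738815/673936/2271 = -6372738815/673936*1/2271 = -6372738815/1530508656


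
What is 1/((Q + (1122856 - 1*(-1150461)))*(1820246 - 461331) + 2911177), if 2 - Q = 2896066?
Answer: -1/846257328328 ≈ -1.1817e-12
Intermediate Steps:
Q = -2896064 (Q = 2 - 1*2896066 = 2 - 2896066 = -2896064)
1/((Q + (1122856 - 1*(-1150461)))*(1820246 - 461331) + 2911177) = 1/((-2896064 + (1122856 - 1*(-1150461)))*(1820246 - 461331) + 2911177) = 1/((-2896064 + (1122856 + 1150461))*1358915 + 2911177) = 1/((-2896064 + 2273317)*1358915 + 2911177) = 1/(-622747*1358915 + 2911177) = 1/(-846260239505 + 2911177) = 1/(-846257328328) = -1/846257328328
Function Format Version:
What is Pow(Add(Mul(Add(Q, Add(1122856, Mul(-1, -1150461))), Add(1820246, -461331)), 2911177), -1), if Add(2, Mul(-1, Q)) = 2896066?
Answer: Rational(-1, 846257328328) ≈ -1.1817e-12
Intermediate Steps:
Q = -2896064 (Q = Add(2, Mul(-1, 2896066)) = Add(2, -2896066) = -2896064)
Pow(Add(Mul(Add(Q, Add(1122856, Mul(-1, -1150461))), Add(1820246, -461331)), 2911177), -1) = Pow(Add(Mul(Add(-2896064, Add(1122856, Mul(-1, -1150461))), Add(1820246, -461331)), 2911177), -1) = Pow(Add(Mul(Add(-2896064, Add(1122856, 1150461)), 1358915), 2911177), -1) = Pow(Add(Mul(Add(-2896064, 2273317), 1358915), 2911177), -1) = Pow(Add(Mul(-622747, 1358915), 2911177), -1) = Pow(Add(-846260239505, 2911177), -1) = Pow(-846257328328, -1) = Rational(-1, 846257328328)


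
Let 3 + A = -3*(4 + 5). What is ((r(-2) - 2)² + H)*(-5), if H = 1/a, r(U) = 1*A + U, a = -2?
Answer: -11555/2 ≈ -5777.5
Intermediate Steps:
A = -30 (A = -3 - 3*(4 + 5) = -3 - 3*9 = -3 - 27 = -30)
r(U) = -30 + U (r(U) = 1*(-30) + U = -30 + U)
H = -½ (H = 1/(-2) = -½ ≈ -0.50000)
((r(-2) - 2)² + H)*(-5) = (((-30 - 2) - 2)² - ½)*(-5) = ((-32 - 2)² - ½)*(-5) = ((-34)² - ½)*(-5) = (1156 - ½)*(-5) = (2311/2)*(-5) = -11555/2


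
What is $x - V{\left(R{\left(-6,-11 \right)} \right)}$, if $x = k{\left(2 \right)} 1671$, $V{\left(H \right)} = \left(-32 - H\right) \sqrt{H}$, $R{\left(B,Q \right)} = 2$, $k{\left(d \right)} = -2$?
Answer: $-3342 + 34 \sqrt{2} \approx -3293.9$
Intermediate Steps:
$V{\left(H \right)} = \sqrt{H} \left(-32 - H\right)$
$x = -3342$ ($x = \left(-2\right) 1671 = -3342$)
$x - V{\left(R{\left(-6,-11 \right)} \right)} = -3342 - \sqrt{2} \left(-32 - 2\right) = -3342 - \sqrt{2} \left(-34\right) = -3342 - - 34 \sqrt{2} = -3342 + 34 \sqrt{2}$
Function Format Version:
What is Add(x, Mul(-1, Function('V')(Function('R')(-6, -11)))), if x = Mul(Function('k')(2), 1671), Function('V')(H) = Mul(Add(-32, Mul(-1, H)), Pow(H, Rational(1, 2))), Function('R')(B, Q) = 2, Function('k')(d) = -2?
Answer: Add(-3342, Mul(34, Pow(2, Rational(1, 2)))) ≈ -3293.9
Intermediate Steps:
Function('V')(H) = Mul(Pow(H, Rational(1, 2)), Add(-32, Mul(-1, H)))
x = -3342 (x = Mul(-2, 1671) = -3342)
Add(x, Mul(-1, Function('V')(Function('R')(-6, -11)))) = Add(-3342, Mul(-1, Mul(Pow(2, Rational(1, 2)), Add(-32, Mul(-1, 2))))) = Add(-3342, Mul(-1, Mul(Pow(2, Rational(1, 2)), Add(-32, -2)))) = Add(-3342, Mul(-1, Mul(Pow(2, Rational(1, 2)), -34))) = Add(-3342, Mul(-1, Mul(-34, Pow(2, Rational(1, 2))))) = Add(-3342, Mul(34, Pow(2, Rational(1, 2))))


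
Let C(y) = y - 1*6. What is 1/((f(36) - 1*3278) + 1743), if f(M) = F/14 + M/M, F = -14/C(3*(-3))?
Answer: -15/23009 ≈ -0.00065192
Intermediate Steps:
C(y) = -6 + y (C(y) = y - 6 = -6 + y)
F = 14/15 (F = -14/(-6 + 3*(-3)) = -14/(-6 - 9) = -14/(-15) = -14*(-1/15) = 14/15 ≈ 0.93333)
f(M) = 16/15 (f(M) = (14/15)/14 + M/M = (14/15)*(1/14) + 1 = 1/15 + 1 = 16/15)
1/((f(36) - 1*3278) + 1743) = 1/((16/15 - 1*3278) + 1743) = 1/((16/15 - 3278) + 1743) = 1/(-49154/15 + 1743) = 1/(-23009/15) = -15/23009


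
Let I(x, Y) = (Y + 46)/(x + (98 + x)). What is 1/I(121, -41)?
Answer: 68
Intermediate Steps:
I(x, Y) = (46 + Y)/(98 + 2*x)
1/I(121, -41) = 1/((46 - 41)/(2*(49 + 121))) = 1/((1/2)*5/170) = 1/((1/2)*(1/170)*5) = 1/(1/68) = 68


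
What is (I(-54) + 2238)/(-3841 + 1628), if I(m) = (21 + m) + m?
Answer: -2151/2213 ≈ -0.97198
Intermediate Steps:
I(m) = 21 + 2*m
(I(-54) + 2238)/(-3841 + 1628) = ((21 + 2*(-54)) + 2238)/(-3841 + 1628) = ((21 - 108) + 2238)/(-2213) = (-87 + 2238)*(-1/2213) = 2151*(-1/2213) = -2151/2213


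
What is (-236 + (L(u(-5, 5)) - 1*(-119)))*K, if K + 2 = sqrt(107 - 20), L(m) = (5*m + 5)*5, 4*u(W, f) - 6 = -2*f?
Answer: 234 - 117*sqrt(87) ≈ -857.30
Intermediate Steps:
u(W, f) = 3/2 - f/2 (u(W, f) = 3/2 + (-2*f)/4 = 3/2 - f/2)
L(m) = 25 + 25*m (L(m) = (5 + 5*m)*5 = 25 + 25*m)
K = -2 + sqrt(87) (K = -2 + sqrt(107 - 20) = -2 + sqrt(87) ≈ 7.3274)
(-236 + (L(u(-5, 5)) - 1*(-119)))*K = (-236 + ((25 + 25*(3/2 - 1/2*5)) - 1*(-119)))*(-2 + sqrt(87)) = (-236 + ((25 + 25*(3/2 - 5/2)) + 119))*(-2 + sqrt(87)) = (-236 + ((25 + 25*(-1)) + 119))*(-2 + sqrt(87)) = (-236 + ((25 - 25) + 119))*(-2 + sqrt(87)) = (-236 + (0 + 119))*(-2 + sqrt(87)) = (-236 + 119)*(-2 + sqrt(87)) = -117*(-2 + sqrt(87)) = 234 - 117*sqrt(87)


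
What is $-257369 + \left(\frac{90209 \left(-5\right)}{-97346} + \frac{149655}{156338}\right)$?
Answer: $- \frac{979195643044743}{3804719737} \approx -2.5736 \cdot 10^{5}$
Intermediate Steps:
$-257369 + \left(\frac{90209 \left(-5\right)}{-97346} + \frac{149655}{156338}\right) = -257369 + \left(\left(-451045\right) \left(- \frac{1}{97346}\right) + 149655 \cdot \frac{1}{156338}\right) = -257369 + \left(\frac{451045}{97346} + \frac{149655}{156338}\right) = -257369 + \frac{21270947210}{3804719737} = - \frac{979195643044743}{3804719737}$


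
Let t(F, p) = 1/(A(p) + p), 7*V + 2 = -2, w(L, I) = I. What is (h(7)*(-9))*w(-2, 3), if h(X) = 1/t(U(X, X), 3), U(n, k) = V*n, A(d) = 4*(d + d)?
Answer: -729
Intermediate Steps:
A(d) = 8*d (A(d) = 4*(2*d) = 8*d)
V = -4/7 (V = -2/7 + (⅐)*(-2) = -2/7 - 2/7 = -4/7 ≈ -0.57143)
U(n, k) = -4*n/7
t(F, p) = 1/(9*p) (t(F, p) = 1/(8*p + p) = 1/(9*p))
h(X) = 27 (h(X) = 1/((⅑)/3) = 1/((⅑)*(⅓)) = 1/(1/27) = 27)
(h(7)*(-9))*w(-2, 3) = (27*(-9))*3 = -243*3 = -729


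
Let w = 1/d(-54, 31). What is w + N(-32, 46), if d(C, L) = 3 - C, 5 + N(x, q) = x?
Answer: -2108/57 ≈ -36.982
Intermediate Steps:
N(x, q) = -5 + x
w = 1/57 (w = 1/(3 - 1*(-54)) = 1/(3 + 54) = 1/57 ≈ 0.017544)
w + N(-32, 46) = 1/57 + (-5 - 32) = 1/57 - 37 = -2108/57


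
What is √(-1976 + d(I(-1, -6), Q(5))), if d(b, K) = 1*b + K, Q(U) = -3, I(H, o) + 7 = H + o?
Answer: I*√1993 ≈ 44.643*I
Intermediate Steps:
I(H, o) = -7 + H + o (I(H, o) = -7 + (H + o) = -7 + H + o)
d(b, K) = K + b (d(b, K) = b + K = K + b)
√(-1976 + d(I(-1, -6), Q(5))) = √(-1976 + (-3 + (-7 - 1 - 6))) = √(-1976 + (-3 - 14)) = √(-1976 - 17) = √(-1993) = I*√1993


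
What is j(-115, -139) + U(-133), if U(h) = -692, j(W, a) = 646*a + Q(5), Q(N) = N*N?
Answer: -90461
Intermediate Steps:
Q(N) = N²
j(W, a) = 25 + 646*a (j(W, a) = 646*a + 5² = 646*a + 25 = 25 + 646*a)
j(-115, -139) + U(-133) = (25 + 646*(-139)) - 692 = (25 - 89794) - 692 = -89769 - 692 = -90461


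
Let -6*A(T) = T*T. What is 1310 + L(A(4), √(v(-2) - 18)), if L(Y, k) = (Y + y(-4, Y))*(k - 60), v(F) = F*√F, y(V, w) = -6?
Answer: 1830 - 26*√(-18 - 2*I*√2)/3 ≈ 1827.1 + 36.882*I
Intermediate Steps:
v(F) = F^(3/2)
A(T) = -T²/6 (A(T) = -T*T/6 = -T²/6)
L(Y, k) = (-60 + k)*(-6 + Y) (L(Y, k) = (Y - 6)*(k - 60) = (-6 + Y)*(-60 + k) = (-60 + k)*(-6 + Y))
1310 + L(A(4), √(v(-2) - 18)) = 1310 + (360 - (-10)*4² - 6*√((-2)^(3/2) - 18) + (-⅙*4²)*√((-2)^(3/2) - 18)) = 1310 + (360 - (-10)*16 - 6*√(-2*I*√2 - 18) + (-⅙*16)*√(-2*I*√2 - 18)) = 1310 + (360 - 60*(-8/3) - 6*√(-18 - 2*I*√2) - 8*√(-18 - 2*I*√2)/3) = 1310 + (360 + 160 - 6*√(-18 - 2*I*√2) - 8*√(-18 - 2*I*√2)/3) = 1310 + (520 - 26*√(-18 - 2*I*√2)/3) = 1830 - 26*√(-18 - 2*I*√2)/3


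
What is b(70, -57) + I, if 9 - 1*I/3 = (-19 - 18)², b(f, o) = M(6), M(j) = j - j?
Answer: -4080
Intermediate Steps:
M(j) = 0
b(f, o) = 0
I = -4080 (I = 27 - 3*(-19 - 18)² = 27 - 3*(-37)² = 27 - 3*1369 = 27 - 4107 = -4080)
b(70, -57) + I = 0 - 4080 = -4080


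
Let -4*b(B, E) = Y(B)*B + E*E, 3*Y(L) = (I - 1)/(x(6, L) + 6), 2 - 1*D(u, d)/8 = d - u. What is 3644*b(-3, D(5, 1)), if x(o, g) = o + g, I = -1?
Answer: -18892318/9 ≈ -2.0991e+6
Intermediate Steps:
x(o, g) = g + o
D(u, d) = 16 - 8*d + 8*u (D(u, d) = 16 - 8*(d - u) = 16 + (-8*d + 8*u) = 16 - 8*d + 8*u)
Y(L) = -2/(3*(12 + L)) (Y(L) = ((-1 - 1)/((L + 6) + 6))/3 = (-2/((6 + L) + 6))/3 = (-2/(12 + L))/3 = -2/(3*(12 + L)))
b(B, E) = -E²/4 + B/(2*(36 + 3*B)) (b(B, E) = -((-2/(36 + 3*B))*B + E*E)/4 = -(-2*B/(36 + 3*B) + E²)/4 = -(E² - 2*B/(36 + 3*B))/4 = -E²/4 + B/(2*(36 + 3*B)))
3644*b(-3, D(5, 1)) = 3644*((2*(-3) - 3*(16 - 8*1 + 8*5)²*(12 - 3))/(12*(12 - 3))) = 3644*((1/12)*(-6 - 3*(16 - 8 + 40)²*9)/9) = 3644*((1/12)*(⅑)*(-6 - 3*48²*9)) = 3644*((1/12)*(⅑)*(-6 - 3*2304*9)) = 3644*((1/12)*(⅑)*(-6 - 62208)) = 3644*((1/12)*(⅑)*(-62214)) = 3644*(-10369/18) = -18892318/9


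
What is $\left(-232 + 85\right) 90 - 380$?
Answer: $-13610$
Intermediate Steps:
$\left(-232 + 85\right) 90 - 380 = \left(-147\right) 90 - 380 = -13230 - 380 = -13610$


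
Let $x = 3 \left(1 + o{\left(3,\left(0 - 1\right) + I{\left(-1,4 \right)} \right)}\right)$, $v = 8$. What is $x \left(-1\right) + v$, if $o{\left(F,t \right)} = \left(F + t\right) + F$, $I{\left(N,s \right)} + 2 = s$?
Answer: $-16$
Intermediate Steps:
$I{\left(N,s \right)} = -2 + s$
$o{\left(F,t \right)} = t + 2 F$
$x = 24$ ($x = 3 \left(1 + \left(\left(\left(0 - 1\right) + \left(-2 + 4\right)\right) + 2 \cdot 3\right)\right) = 3 \left(1 + \left(\left(-1 + 2\right) + 6\right)\right) = 3 \left(1 + \left(1 + 6\right)\right) = 3 \left(1 + 7\right) = 3 \cdot 8 = 24$)
$x \left(-1\right) + v = 24 \left(-1\right) + 8 = -24 + 8 = -16$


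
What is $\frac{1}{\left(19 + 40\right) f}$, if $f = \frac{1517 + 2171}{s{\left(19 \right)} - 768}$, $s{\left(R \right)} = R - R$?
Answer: $- \frac{96}{27199} \approx -0.0035295$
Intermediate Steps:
$s{\left(R \right)} = 0$
$f = - \frac{461}{96}$ ($f = \frac{1517 + 2171}{0 - 768} = \frac{3688}{-768} = 3688 \left(- \frac{1}{768}\right) = - \frac{461}{96} \approx -4.8021$)
$\frac{1}{\left(19 + 40\right) f} = \frac{1}{\left(19 + 40\right) \left(- \frac{461}{96}\right)} = \frac{1}{59 \left(- \frac{461}{96}\right)} = \frac{1}{- \frac{27199}{96}} = - \frac{96}{27199}$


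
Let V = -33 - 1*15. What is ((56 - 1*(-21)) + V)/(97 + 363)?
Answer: 29/460 ≈ 0.063043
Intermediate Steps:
V = -48 (V = -33 - 15 = -48)
((56 - 1*(-21)) + V)/(97 + 363) = ((56 - 1*(-21)) - 48)/(97 + 363) = ((56 + 21) - 48)/460 = (77 - 48)*(1/460) = 29*(1/460) = 29/460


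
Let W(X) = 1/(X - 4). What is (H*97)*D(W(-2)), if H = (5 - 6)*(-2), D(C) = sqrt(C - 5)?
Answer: 97*I*sqrt(186)/3 ≈ 440.97*I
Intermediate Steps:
W(X) = 1/(-4 + X)
D(C) = sqrt(-5 + C)
H = 2 (H = -1*(-2) = 2)
(H*97)*D(W(-2)) = (2*97)*sqrt(-5 + 1/(-4 - 2)) = 194*sqrt(-5 + 1/(-6)) = 194*sqrt(-5 - 1/6) = 194*sqrt(-31/6) = 194*(I*sqrt(186)/6) = 97*I*sqrt(186)/3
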